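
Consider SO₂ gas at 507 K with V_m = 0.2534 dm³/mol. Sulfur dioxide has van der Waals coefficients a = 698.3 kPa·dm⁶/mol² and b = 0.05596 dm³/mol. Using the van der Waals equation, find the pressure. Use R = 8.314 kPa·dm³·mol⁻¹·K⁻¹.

P = RT/(V_m − b) − a/V_m²
RT/(V_m − b) = (8.314)(507)/(0.2534 − 0.05596) = 4215.2/0.19744 = 21349 kPa
a/V_m² = 698.3/(0.2534)² = 10875 kPa
P = 21349 − 10875 = 10474 kPa

P ≈ 10474 kPa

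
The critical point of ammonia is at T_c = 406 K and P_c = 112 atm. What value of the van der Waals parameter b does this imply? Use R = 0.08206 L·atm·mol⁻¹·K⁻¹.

b ≈ 0.03718 L/mol

From T_c = 8a/(27Rb) and P_c = a/(27b²): b = R T_c/(8 P_c).
b = (0.08206)(406)/(8×112) = 33.316/896.00 = 0.03718 L/mol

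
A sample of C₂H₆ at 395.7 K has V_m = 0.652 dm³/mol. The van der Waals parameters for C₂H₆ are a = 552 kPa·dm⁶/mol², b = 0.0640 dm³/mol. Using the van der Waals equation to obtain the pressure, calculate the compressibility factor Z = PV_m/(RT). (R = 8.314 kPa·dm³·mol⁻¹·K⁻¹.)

P = RT/(V_m − b) − a/V_m² = (8.314)(395.7)/(0.652 − 0.0640) − 552/(0.652)²
  = 3289.8/0.58800 − 1298.5 = 5594.9 − 1298.5 = 4296.4 kPa
Z = PV_m/(RT) = (4296.4)(0.652)/((8.314)(395.7)) = 2801.3/3289.8 = 0.8515

Z ≈ 0.8515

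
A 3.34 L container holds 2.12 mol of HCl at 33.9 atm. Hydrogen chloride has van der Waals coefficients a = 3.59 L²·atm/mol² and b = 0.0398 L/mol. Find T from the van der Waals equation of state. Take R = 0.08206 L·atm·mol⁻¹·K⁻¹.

T ≈ 661.5 K

T = (P + a n²/V²)(V − nb)/(nR)
P + a n²/V² = 33.9 + (3.59)(2.12)²/(3.34)² = 35.346 atm
V − nb = 3.34 − (2.12)(0.0398) = 3.2556 L
T = (35.346)(3.2556)/((2.12)(0.08206)) = 661.5 K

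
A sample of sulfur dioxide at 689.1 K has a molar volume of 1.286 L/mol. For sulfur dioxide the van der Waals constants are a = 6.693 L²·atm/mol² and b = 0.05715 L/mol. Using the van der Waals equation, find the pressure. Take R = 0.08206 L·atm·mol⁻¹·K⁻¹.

P = RT/(V_m − b) − a/V_m²
RT/(V_m − b) = (0.08206)(689.1)/(1.286 − 0.05715) = 56.548/1.2289 = 46.015 atm
a/V_m² = 6.693/(1.286)² = 4.0471 atm
P = 46.015 − 4.0471 = 41.97 atm

P ≈ 41.97 atm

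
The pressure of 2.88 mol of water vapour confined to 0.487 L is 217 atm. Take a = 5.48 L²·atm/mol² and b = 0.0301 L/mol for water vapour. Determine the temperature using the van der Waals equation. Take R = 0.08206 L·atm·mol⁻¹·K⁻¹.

T ≈ 692.2 K

T = (P + a n²/V²)(V − nb)/(nR)
P + a n²/V² = 217 + (5.48)(2.88)²/(0.487)² = 408.65 atm
V − nb = 0.487 − (2.88)(0.0301) = 0.40031 L
T = (408.65)(0.40031)/((2.88)(0.08206)) = 692.2 K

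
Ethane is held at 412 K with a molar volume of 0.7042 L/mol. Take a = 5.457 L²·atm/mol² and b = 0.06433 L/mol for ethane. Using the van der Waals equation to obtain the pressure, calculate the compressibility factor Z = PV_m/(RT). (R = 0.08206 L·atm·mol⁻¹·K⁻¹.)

P = RT/(V_m − b) − a/V_m² = (0.08206)(412)/(0.7042 − 0.06433) − 5.457/(0.7042)²
  = 33.809/0.63987 − 11.004 = 52.837 − 11.004 = 41.833 atm
Z = PV_m/(RT) = (41.833)(0.7042)/((0.08206)(412)) = 29.459/33.809 = 0.8713

Z ≈ 0.8713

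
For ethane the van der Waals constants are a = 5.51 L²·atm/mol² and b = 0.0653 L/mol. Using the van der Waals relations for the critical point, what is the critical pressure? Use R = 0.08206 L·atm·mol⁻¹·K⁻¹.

P_c ≈ 47.86 atm

For a van der Waals gas, P_c = a/(27b²).
P_c = 5.51/(27×(0.0653)²) = 5.51/0.11513 = 47.86 atm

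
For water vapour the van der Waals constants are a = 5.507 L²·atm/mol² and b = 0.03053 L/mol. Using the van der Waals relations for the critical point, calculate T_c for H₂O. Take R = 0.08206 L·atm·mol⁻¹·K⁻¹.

For a van der Waals gas, T_c = 8a/(27Rb).
T_c = 8×5.507/(27×0.08206×0.03053) = 44.056/0.067643 = 651.3 K

T_c ≈ 651.3 K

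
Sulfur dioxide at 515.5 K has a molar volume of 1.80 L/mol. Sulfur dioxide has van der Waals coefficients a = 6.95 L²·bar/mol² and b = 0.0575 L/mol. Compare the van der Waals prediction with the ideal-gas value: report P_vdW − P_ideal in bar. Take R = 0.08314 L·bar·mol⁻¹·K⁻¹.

Ideal: P_ideal = RT/V_m = (0.08314)(515.5)/1.80 = 23.8104 bar
vdW: P = RT/(V_m − b) − a/V_m² = 42.8587/1.74250 − 6.95/3.24000 = 24.5961 − 2.14506 = 22.4510 bar
ΔP = 22.4510 − 23.8104 = -1.359 bar

ΔP ≈ -1.359 bar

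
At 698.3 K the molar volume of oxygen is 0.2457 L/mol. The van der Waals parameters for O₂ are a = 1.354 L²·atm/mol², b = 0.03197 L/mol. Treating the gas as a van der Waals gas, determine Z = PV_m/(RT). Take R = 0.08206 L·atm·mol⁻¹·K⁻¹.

Z ≈ 1.053

P = RT/(V_m − b) − a/V_m² = (0.08206)(698.3)/(0.2457 − 0.03197) − 1.354/(0.2457)²
  = 57.302/0.21373 − 22.429 = 268.10 − 22.429 = 245.67 atm
Z = PV_m/(RT) = (245.67)(0.2457)/((0.08206)(698.3)) = 60.361/57.302 = 1.053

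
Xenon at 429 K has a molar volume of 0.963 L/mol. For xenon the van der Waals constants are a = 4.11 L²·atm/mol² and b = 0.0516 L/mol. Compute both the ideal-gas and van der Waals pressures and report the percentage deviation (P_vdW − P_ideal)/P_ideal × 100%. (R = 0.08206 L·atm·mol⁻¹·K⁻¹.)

-6.46 %

Ideal: P_ideal = RT/V_m = (0.08206)(429)/0.963 = 36.5563 atm
vdW: P = RT/(V_m − b) − a/V_m² = 35.2037/0.911400 − 4.11/0.927369 = 38.6260 − 4.43189 = 34.1941 atm
% deviation = (34.1941 − 36.5563)/36.5563 × 100% = -6.46%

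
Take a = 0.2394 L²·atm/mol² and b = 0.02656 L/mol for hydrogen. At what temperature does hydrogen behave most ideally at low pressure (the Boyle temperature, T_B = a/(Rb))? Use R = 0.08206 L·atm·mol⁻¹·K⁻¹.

For a van der Waals gas the second virial coefficient B₂ = b − a/(RT) vanishes at T_B = a/(Rb).
T_B = 0.2394/(0.08206×0.02656) = 0.2394/0.0021795 = 109.8 K

T_B ≈ 109.8 K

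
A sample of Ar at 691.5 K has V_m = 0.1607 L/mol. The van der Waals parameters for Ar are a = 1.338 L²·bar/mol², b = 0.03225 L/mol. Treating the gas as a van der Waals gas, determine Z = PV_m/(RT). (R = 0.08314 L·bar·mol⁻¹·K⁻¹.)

Z ≈ 1.106

P = RT/(V_m − b) − a/V_m² = (0.08314)(691.5)/(0.1607 − 0.03225) − 1.338/(0.1607)²
  = 57.491/0.12845 − 51.811 = 447.57 − 51.811 = 395.76 bar
Z = PV_m/(RT) = (395.76)(0.1607)/((0.08314)(691.5)) = 63.599/57.491 = 1.106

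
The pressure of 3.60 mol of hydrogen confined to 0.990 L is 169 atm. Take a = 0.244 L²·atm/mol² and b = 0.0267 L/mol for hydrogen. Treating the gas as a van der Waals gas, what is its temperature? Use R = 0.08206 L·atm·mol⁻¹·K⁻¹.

T = (P + a n²/V²)(V − nb)/(nR)
P + a n²/V² = 169 + (0.244)(3.60)²/(0.990)² = 172.23 atm
V − nb = 0.990 − (3.60)(0.0267) = 0.89388 L
T = (172.23)(0.89388)/((3.60)(0.08206)) = 521.1 K

T ≈ 521.1 K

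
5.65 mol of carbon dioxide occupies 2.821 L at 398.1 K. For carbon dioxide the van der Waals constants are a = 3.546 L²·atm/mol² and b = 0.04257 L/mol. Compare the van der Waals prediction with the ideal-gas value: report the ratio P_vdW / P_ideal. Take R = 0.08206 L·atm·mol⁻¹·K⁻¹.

Ideal: P_ideal = nRT/V = (5.65)(0.08206)(398.1)/2.821 = 65.4288 atm
vdW: P = nRT/(V − nb) − a n²/V² = 184.575/2.58048 − 113.197/7.95804 = 71.5274 − 14.2242 = 57.3032 atm
Ratio = 57.3032/65.4288 = 0.8758

P_vdW / P_ideal ≈ 0.8758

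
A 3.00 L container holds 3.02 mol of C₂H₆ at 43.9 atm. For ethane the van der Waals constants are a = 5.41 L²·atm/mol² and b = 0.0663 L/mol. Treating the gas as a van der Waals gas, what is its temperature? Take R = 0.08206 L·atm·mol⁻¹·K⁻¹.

T = (P + a n²/V²)(V − nb)/(nR)
P + a n²/V² = 43.9 + (5.41)(3.02)²/(3.00)² = 49.382 atm
V − nb = 3.00 − (3.02)(0.0663) = 2.7998 L
T = (49.382)(2.7998)/((3.02)(0.08206)) = 557.9 K

T ≈ 557.9 K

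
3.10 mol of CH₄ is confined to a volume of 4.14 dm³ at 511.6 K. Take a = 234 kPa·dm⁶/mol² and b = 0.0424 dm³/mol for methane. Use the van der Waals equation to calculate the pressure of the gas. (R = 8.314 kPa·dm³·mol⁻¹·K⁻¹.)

P ≈ 3158 kPa

P = nRT/(V − nb) − a n²/V²
nRT/(V − nb) = (3.10)(8.314)(511.6)/(4.14 − 3.10×0.0424) = 13186/4.0086 = 3289.4 kPa
a n²/V² = (234)(3.10)²/(4.14)² = 131.20 kPa
P = 3289.4 − 131.20 = 3158 kPa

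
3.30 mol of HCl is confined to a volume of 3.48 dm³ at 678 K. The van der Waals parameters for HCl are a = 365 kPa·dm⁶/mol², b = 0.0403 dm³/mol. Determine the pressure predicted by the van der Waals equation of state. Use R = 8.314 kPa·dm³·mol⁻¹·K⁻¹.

P ≈ 5230 kPa

P = nRT/(V − nb) − a n²/V²
nRT/(V − nb) = (3.30)(8.314)(678)/(3.48 − 3.30×0.0403) = 18602/3.3470 = 5557.8 kPa
a n²/V² = (365)(3.30)²/(3.48)² = 328.22 kPa
P = 5557.8 − 328.22 = 5230 kPa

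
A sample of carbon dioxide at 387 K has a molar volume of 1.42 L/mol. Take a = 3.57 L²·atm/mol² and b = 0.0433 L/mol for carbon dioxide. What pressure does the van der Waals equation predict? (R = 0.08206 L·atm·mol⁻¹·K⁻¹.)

P ≈ 21.30 atm

P = RT/(V_m − b) − a/V_m²
RT/(V_m − b) = (0.08206)(387)/(1.42 − 0.0433) = 31.757/1.3767 = 23.067 atm
a/V_m² = 3.57/(1.42)² = 1.7705 atm
P = 23.067 − 1.7705 = 21.30 atm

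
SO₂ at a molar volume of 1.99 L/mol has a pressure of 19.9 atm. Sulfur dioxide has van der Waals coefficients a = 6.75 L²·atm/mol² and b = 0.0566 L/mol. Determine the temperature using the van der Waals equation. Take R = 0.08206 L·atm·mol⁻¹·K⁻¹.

T ≈ 509.0 K

T = (P + a/V_m²)(V_m − b)/R
P + a/V_m² = 19.9 + 6.75/(1.99)² = 21.605 atm
V_m − b = 1.99 − 0.0566 = 1.9334 L/mol
T = (21.605)(1.9334)/0.08206 = 509.0 K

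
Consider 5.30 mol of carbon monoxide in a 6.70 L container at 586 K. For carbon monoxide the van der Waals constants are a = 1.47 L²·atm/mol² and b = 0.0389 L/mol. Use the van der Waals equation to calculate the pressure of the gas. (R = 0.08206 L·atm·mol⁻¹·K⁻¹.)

P ≈ 38.33 atm

P = nRT/(V − nb) − a n²/V²
nRT/(V − nb) = (5.30)(0.08206)(586)/(6.70 − 5.30×0.0389) = 254.86/6.4938 = 39.247 atm
a n²/V² = (1.47)(5.30)²/(6.70)² = 0.91986 atm
P = 39.247 − 0.91986 = 38.33 atm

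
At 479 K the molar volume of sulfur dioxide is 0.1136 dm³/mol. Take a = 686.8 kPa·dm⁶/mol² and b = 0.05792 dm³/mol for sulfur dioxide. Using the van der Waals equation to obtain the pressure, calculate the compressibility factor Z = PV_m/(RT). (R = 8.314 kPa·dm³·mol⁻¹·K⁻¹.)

Z ≈ 0.5221

P = RT/(V_m − b) − a/V_m² = (8.314)(479)/(0.1136 − 0.05792) − 686.8/(0.1136)²
  = 3982.4/0.055680 − 53220 = 71523 − 53220 = 18303 kPa
Z = PV_m/(RT) = (18303)(0.1136)/((8.314)(479)) = 2079.2/3982.4 = 0.5221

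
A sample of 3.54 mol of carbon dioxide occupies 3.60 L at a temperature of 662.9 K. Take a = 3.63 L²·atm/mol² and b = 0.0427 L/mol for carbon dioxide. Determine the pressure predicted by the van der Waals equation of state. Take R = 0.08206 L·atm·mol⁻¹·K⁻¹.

P = nRT/(V − nb) − a n²/V²
nRT/(V − nb) = (3.54)(0.08206)(662.9)/(3.60 − 3.54×0.0427) = 192.57/3.4488 = 55.837 atm
a n²/V² = (3.63)(3.54)²/(3.60)² = 3.5100 atm
P = 55.837 − 3.5100 = 52.33 atm

P ≈ 52.33 atm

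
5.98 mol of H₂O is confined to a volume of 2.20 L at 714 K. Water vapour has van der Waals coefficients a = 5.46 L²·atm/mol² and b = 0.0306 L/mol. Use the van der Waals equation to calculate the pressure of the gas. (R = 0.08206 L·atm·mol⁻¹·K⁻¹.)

P = nRT/(V − nb) − a n²/V²
nRT/(V − nb) = (5.98)(0.08206)(714)/(2.20 − 5.98×0.0306) = 350.37/2.0170 = 173.71 atm
a n²/V² = (5.46)(5.98)²/(2.20)² = 40.341 atm
P = 173.71 − 40.341 = 133.4 atm

P ≈ 133.4 atm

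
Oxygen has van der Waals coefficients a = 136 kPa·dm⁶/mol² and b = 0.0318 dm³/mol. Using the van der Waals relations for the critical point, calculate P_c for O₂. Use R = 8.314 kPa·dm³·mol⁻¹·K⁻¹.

P_c ≈ 4981 kPa

For a van der Waals gas, P_c = a/(27b²).
P_c = 136/(27×(0.0318)²) = 136/0.027303 = 4981 kPa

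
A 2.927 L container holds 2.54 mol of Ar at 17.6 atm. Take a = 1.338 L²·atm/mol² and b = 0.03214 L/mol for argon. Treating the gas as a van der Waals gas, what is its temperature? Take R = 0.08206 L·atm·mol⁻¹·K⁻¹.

T ≈ 254.0 K

T = (P + a n²/V²)(V − nb)/(nR)
P + a n²/V² = 17.6 + (1.338)(2.54)²/(2.927)² = 18.608 atm
V − nb = 2.927 − (2.54)(0.03214) = 2.8454 L
T = (18.608)(2.8454)/((2.54)(0.08206)) = 254.0 K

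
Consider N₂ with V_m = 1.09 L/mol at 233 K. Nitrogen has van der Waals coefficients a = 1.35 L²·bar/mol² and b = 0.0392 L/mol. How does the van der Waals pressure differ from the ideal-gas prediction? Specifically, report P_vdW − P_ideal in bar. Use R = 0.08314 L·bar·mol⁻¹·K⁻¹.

Ideal: P_ideal = RT/V_m = (0.08314)(233)/1.09 = 17.7721 bar
vdW: P = RT/(V_m − b) − a/V_m² = 19.3716/1.05080 − 1.35/1.18810 = 18.4351 − 1.13627 = 17.2988 bar
ΔP = 17.2988 − 17.7721 = -0.473 bar

ΔP ≈ -0.473 bar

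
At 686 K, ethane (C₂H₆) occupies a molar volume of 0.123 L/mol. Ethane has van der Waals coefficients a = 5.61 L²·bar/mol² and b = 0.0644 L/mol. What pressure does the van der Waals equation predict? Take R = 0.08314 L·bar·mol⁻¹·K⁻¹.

P = RT/(V_m − b) − a/V_m²
RT/(V_m − b) = (0.08314)(686)/(0.123 − 0.0644) = 57.034/0.058600 = 973.28 bar
a/V_m² = 5.61/(0.123)² = 370.81 bar
P = 973.28 − 370.81 = 602.5 bar

P ≈ 602.5 bar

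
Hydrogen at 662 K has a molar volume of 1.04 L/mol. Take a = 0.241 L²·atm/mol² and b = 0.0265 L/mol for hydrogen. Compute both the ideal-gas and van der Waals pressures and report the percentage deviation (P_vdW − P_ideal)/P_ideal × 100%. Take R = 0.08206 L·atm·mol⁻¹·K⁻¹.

Ideal: P_ideal = RT/V_m = (0.08206)(662)/1.04 = 52.2343 atm
vdW: P = RT/(V_m − b) − a/V_m² = 54.3237/1.01350 − 0.241/1.08160 = 53.6001 − 0.222818 = 53.3773 atm
% deviation = (53.3773 − 52.2343)/52.2343 × 100% = 2.19%

2.19 %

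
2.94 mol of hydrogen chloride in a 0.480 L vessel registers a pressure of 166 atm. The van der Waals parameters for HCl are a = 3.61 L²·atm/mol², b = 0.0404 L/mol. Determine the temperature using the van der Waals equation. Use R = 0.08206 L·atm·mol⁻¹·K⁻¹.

T = (P + a n²/V²)(V − nb)/(nR)
P + a n²/V² = 166 + (3.61)(2.94)²/(0.480)² = 301.43 atm
V − nb = 0.480 − (2.94)(0.0404) = 0.36122 L
T = (301.43)(0.36122)/((2.94)(0.08206)) = 451.3 K

T ≈ 451.3 K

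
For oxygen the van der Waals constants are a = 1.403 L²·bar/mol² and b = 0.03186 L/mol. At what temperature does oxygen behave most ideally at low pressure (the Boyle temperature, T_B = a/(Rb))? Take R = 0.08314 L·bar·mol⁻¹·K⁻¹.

For a van der Waals gas the second virial coefficient B₂ = b − a/(RT) vanishes at T_B = a/(Rb).
T_B = 1.403/(0.08314×0.03186) = 1.403/0.0026488 = 529.7 K

T_B ≈ 529.7 K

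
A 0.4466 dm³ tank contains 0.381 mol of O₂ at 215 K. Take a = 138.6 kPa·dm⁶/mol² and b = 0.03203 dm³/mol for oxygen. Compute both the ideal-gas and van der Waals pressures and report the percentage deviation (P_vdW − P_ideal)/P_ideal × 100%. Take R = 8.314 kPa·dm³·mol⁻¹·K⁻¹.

Ideal: P_ideal = nRT/V = (0.381)(8.314)(215)/0.4466 = 1524.95 kPa
vdW: P = nRT/(V − nb) − a n²/V² = 681.041/0.434397 − 20.1193/0.199452 = 1567.78 − 100.873 = 1466.91 kPa
% deviation = (1466.91 − 1524.95)/1524.95 × 100% = -3.81%

-3.81 %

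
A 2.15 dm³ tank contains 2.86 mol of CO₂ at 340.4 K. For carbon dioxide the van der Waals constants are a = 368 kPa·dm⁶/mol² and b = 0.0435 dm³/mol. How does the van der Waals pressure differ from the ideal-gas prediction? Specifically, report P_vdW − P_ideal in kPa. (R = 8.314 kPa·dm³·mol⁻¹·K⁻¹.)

Ideal: P_ideal = nRT/V = (2.86)(8.314)(340.4)/2.15 = 3764.67 kPa
vdW: P = nRT/(V − nb) − a n²/V² = 8094.04/2.02559 − 3010.09/4.62250 = 3995.89 − 651.182 = 3344.71 kPa
ΔP = 3344.71 − 3764.67 = -420.0 kPa

ΔP ≈ -420.0 kPa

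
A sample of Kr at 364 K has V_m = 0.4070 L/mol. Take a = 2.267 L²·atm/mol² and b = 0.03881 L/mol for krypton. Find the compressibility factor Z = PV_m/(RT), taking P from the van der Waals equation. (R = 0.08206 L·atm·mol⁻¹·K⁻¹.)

Z ≈ 0.9189

P = RT/(V_m − b) − a/V_m² = (0.08206)(364)/(0.4070 − 0.03881) − 2.267/(0.4070)²
  = 29.870/0.36819 − 13.686 = 81.127 − 13.686 = 67.441 atm
Z = PV_m/(RT) = (67.441)(0.4070)/((0.08206)(364)) = 27.448/29.870 = 0.9189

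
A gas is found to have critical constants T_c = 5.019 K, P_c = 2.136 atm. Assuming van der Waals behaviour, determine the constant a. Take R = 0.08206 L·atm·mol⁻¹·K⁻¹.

From T_c = 8a/(27Rb) and P_c = a/(27b²): a = 27 R² T_c²/(64 P_c).
a = 27×(0.08206)²×(5.019)²/(64×2.136) = 4.5800/136.70 = 0.03350 L²·atm/mol²

a ≈ 0.03350 L²·atm/mol²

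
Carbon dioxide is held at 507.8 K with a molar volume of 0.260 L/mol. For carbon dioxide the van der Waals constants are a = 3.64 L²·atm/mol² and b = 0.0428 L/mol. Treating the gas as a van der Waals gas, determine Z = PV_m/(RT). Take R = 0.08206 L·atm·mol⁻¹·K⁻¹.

Z ≈ 0.8611

P = RT/(V_m − b) − a/V_m² = (0.08206)(507.8)/(0.260 − 0.0428) − 3.64/(0.260)²
  = 41.670/0.21720 − 53.846 = 191.85 − 53.846 = 138.00 atm
Z = PV_m/(RT) = (138.00)(0.260)/((0.08206)(507.8)) = 35.880/41.670 = 0.8611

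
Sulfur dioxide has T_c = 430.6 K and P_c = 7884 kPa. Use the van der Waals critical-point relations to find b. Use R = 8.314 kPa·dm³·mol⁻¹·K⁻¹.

b ≈ 0.05676 dm³/mol

From T_c = 8a/(27Rb) and P_c = a/(27b²): b = R T_c/(8 P_c).
b = (8.314)(430.6)/(8×7884) = 3580.0/63072 = 0.05676 dm³/mol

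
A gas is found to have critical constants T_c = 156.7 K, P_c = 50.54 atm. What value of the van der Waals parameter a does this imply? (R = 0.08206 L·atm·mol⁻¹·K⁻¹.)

a ≈ 1.380 L²·atm/mol²

From T_c = 8a/(27Rb) and P_c = a/(27b²): a = 27 R² T_c²/(64 P_c).
a = 27×(0.08206)²×(156.7)²/(64×50.54) = 4464.4/3234.6 = 1.380 L²·atm/mol²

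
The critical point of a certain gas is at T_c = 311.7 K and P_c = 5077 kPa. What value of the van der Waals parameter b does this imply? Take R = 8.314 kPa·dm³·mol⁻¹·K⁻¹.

b ≈ 0.06380 dm³/mol

From T_c = 8a/(27Rb) and P_c = a/(27b²): b = R T_c/(8 P_c).
b = (8.314)(311.7)/(8×5077) = 2591.5/40616 = 0.06380 dm³/mol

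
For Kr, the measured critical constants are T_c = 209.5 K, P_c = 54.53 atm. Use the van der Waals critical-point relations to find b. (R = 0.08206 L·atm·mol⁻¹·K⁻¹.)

From T_c = 8a/(27Rb) and P_c = a/(27b²): b = R T_c/(8 P_c).
b = (0.08206)(209.5)/(8×54.53) = 17.192/436.24 = 0.03941 L/mol

b ≈ 0.03941 L/mol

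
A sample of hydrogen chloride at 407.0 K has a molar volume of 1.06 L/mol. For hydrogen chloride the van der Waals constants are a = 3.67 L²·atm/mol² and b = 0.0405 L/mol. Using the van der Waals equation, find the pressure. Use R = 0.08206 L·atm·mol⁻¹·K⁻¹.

P ≈ 29.49 atm

P = RT/(V_m − b) − a/V_m²
RT/(V_m − b) = (0.08206)(407.0)/(1.06 − 0.0405) = 33.398/1.0195 = 32.759 atm
a/V_m² = 3.67/(1.06)² = 3.2663 atm
P = 32.759 − 3.2663 = 29.49 atm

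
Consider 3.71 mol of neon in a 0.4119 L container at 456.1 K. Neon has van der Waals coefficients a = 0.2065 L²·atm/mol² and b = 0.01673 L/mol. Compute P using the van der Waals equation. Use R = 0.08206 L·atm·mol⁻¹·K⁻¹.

P ≈ 380.2 atm

P = nRT/(V − nb) − a n²/V²
nRT/(V − nb) = (3.71)(0.08206)(456.1)/(0.4119 − 3.71×0.01673) = 138.86/0.34983 = 396.94 atm
a n²/V² = (0.2065)(3.71)²/(0.4119)² = 16.753 atm
P = 396.94 − 16.753 = 380.2 atm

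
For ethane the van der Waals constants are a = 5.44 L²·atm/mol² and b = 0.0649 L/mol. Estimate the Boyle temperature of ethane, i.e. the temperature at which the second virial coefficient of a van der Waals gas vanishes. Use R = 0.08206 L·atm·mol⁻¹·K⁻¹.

For a van der Waals gas the second virial coefficient B₂ = b − a/(RT) vanishes at T_B = a/(Rb).
T_B = 5.44/(0.08206×0.0649) = 5.44/0.0053257 = 1021 K

T_B ≈ 1021 K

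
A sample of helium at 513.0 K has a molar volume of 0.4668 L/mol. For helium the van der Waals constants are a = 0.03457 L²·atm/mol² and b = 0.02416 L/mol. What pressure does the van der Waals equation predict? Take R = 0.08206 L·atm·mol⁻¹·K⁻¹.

P = RT/(V_m − b) − a/V_m²
RT/(V_m − b) = (0.08206)(513.0)/(0.4668 − 0.02416) = 42.097/0.44264 = 95.104 atm
a/V_m² = 0.03457/(0.4668)² = 0.15865 atm
P = 95.104 − 0.15865 = 94.95 atm

P ≈ 94.95 atm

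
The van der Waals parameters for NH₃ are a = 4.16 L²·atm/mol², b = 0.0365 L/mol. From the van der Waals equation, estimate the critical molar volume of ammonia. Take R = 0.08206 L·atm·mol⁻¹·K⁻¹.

V_m,c ≈ 0.1095 L/mol

For a van der Waals gas, V_m,c = 3b.
V_m,c = 3×0.0365 = 0.1095 L/mol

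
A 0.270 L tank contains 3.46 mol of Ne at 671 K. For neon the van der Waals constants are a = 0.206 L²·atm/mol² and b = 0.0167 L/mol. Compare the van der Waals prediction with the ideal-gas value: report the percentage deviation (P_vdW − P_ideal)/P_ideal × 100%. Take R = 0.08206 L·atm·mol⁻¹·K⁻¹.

22.43 %

Ideal: P_ideal = nRT/V = (3.46)(0.08206)(671)/0.270 = 705.613 atm
vdW: P = nRT/(V − nb) − a n²/V² = 190.515/0.212218 − 2.46615/0.0729000 = 897.733 − 33.8292 = 863.904 atm
% deviation = (863.904 − 705.613)/705.613 × 100% = 22.43%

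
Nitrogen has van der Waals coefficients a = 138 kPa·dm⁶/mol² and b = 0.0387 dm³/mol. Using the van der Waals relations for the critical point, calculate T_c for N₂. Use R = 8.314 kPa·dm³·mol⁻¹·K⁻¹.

For a van der Waals gas, T_c = 8a/(27Rb).
T_c = 8×138/(27×8.314×0.0387) = 1104.0/8.6873 = 127.1 K

T_c ≈ 127.1 K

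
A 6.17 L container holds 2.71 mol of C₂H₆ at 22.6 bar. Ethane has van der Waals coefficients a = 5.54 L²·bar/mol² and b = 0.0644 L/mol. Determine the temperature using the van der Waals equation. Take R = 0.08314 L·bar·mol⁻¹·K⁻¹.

T = (P + a n²/V²)(V − nb)/(nR)
P + a n²/V² = 22.6 + (5.54)(2.71)²/(6.17)² = 23.669 bar
V − nb = 6.17 − (2.71)(0.0644) = 5.9955 L
T = (23.669)(5.9955)/((2.71)(0.08314)) = 629.8 K

T ≈ 629.8 K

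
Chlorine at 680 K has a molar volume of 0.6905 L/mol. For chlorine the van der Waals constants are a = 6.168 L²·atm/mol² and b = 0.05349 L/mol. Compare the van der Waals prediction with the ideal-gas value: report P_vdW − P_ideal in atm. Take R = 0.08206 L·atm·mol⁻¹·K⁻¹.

ΔP ≈ -6.151 atm

Ideal: P_ideal = RT/V_m = (0.08206)(680)/0.6905 = 80.8122 atm
vdW: P = RT/(V_m − b) − a/V_m² = 55.8008/0.637010 − 6.168/0.476790 = 87.5980 − 12.9365 = 74.6615 atm
ΔP = 74.6615 − 80.8122 = -6.151 atm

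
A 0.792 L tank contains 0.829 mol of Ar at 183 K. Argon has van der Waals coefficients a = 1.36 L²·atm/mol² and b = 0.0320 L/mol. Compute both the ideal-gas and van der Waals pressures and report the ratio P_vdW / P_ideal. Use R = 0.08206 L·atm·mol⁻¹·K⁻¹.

P_vdW / P_ideal ≈ 0.9399

Ideal: P_ideal = nRT/V = (0.829)(0.08206)(183)/0.792 = 15.7185 atm
vdW: P = nRT/(V − nb) − a n²/V² = 12.4491/0.765472 − 0.934648/0.627264 = 16.2633 − 1.49004 = 14.7733 atm
Ratio = 14.7733/15.7185 = 0.9399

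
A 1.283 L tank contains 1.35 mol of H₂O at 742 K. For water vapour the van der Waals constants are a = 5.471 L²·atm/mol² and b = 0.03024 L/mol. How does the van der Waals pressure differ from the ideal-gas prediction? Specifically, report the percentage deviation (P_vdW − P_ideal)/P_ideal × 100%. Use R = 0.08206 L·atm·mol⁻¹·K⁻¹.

Ideal: P_ideal = nRT/V = (1.35)(0.08206)(742)/1.283 = 64.0682 atm
vdW: P = nRT/(V − nb) − a n²/V² = 82.1995/1.24218 − 9.97090/1.64609 = 66.1736 − 6.05732 = 60.1163 atm
% deviation = (60.1163 − 64.0682)/64.0682 × 100% = -6.17%

-6.17 %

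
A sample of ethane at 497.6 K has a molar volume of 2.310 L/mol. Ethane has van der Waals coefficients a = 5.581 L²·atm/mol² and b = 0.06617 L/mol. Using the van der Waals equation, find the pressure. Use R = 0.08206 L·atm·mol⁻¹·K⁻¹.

P = RT/(V_m − b) − a/V_m²
RT/(V_m − b) = (0.08206)(497.6)/(2.310 − 0.06617) = 40.833/2.2438 = 18.198 atm
a/V_m² = 5.581/(2.310)² = 1.0459 atm
P = 18.198 − 1.0459 = 17.15 atm

P ≈ 17.15 atm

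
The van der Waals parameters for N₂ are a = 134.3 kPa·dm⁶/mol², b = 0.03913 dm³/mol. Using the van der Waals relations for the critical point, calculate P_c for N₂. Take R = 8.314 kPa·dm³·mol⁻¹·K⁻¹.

For a van der Waals gas, P_c = a/(27b²).
P_c = 134.3/(27×(0.03913)²) = 134.3/0.041341 = 3249 kPa

P_c ≈ 3249 kPa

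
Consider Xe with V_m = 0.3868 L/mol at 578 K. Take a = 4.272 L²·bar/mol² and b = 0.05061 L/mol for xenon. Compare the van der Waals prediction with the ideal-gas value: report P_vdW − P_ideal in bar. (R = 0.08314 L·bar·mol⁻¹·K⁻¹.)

Ideal: P_ideal = RT/V_m = (0.08314)(578)/0.3868 = 124.237 bar
vdW: P = RT/(V_m − b) − a/V_m² = 48.0549/0.336190 − 4.272/0.149614 = 142.940 − 28.5535 = 114.387 bar
ΔP = 114.387 − 124.237 = -9.85 bar

ΔP ≈ -9.85 bar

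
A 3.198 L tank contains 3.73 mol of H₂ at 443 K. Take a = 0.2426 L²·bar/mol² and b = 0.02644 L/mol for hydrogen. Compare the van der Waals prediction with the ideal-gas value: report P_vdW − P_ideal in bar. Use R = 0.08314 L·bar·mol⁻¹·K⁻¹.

Ideal: P_ideal = nRT/V = (3.73)(0.08314)(443)/3.198 = 42.9580 bar
vdW: P = nRT/(V − nb) − a n²/V² = 137.380/3.09938 − 3.37527/10.2272 = 44.3250 − 0.330029 = 43.9950 bar
ΔP = 43.9950 − 42.9580 = 1.037 bar

ΔP ≈ 1.037 bar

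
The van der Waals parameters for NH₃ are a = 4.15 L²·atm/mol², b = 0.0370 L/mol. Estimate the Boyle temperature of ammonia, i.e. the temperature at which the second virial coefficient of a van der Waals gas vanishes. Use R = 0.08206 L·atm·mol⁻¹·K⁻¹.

T_B ≈ 1367 K

For a van der Waals gas the second virial coefficient B₂ = b − a/(RT) vanishes at T_B = a/(Rb).
T_B = 4.15/(0.08206×0.0370) = 4.15/0.0030362 = 1367 K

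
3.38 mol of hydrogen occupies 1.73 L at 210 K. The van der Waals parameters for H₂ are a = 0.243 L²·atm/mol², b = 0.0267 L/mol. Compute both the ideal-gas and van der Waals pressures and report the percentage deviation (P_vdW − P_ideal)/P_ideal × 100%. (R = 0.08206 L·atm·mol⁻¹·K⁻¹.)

2.75 %

Ideal: P_ideal = nRT/V = (3.38)(0.08206)(210)/1.73 = 33.6683 atm
vdW: P = nRT/(V − nb) − a n²/V² = 58.2462/1.63975 − 2.77613/2.99290 = 35.5214 − 0.927572 = 34.5938 atm
% deviation = (34.5938 − 33.6683)/33.6683 × 100% = 2.75%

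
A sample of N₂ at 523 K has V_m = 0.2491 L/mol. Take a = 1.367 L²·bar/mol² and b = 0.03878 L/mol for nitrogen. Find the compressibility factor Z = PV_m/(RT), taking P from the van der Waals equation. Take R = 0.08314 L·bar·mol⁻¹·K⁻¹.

Z ≈ 1.058

P = RT/(V_m − b) − a/V_m² = (0.08314)(523)/(0.2491 − 0.03878) − 1.367/(0.2491)²
  = 43.482/0.21032 − 22.030 = 206.74 − 22.030 = 184.71 bar
Z = PV_m/(RT) = (184.71)(0.2491)/((0.08314)(523)) = 46.011/43.482 = 1.058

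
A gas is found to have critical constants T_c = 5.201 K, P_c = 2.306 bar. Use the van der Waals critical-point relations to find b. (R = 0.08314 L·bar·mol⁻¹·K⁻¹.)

b ≈ 0.02344 L/mol

From T_c = 8a/(27Rb) and P_c = a/(27b²): b = R T_c/(8 P_c).
b = (0.08314)(5.201)/(8×2.306) = 0.43241/18.448 = 0.02344 L/mol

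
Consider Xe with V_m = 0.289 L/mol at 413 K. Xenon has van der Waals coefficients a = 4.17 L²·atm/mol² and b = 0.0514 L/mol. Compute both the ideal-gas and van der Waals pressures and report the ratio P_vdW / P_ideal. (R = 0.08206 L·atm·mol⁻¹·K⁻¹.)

P_vdW / P_ideal ≈ 0.7906

Ideal: P_ideal = RT/V_m = (0.08206)(413)/0.289 = 117.269 atm
vdW: P = RT/(V_m − b) − a/V_m² = 33.8908/0.237600 − 4.17/0.0835210 = 142.638 − 49.9276 = 92.710 atm
Ratio = 92.710/117.269 = 0.7906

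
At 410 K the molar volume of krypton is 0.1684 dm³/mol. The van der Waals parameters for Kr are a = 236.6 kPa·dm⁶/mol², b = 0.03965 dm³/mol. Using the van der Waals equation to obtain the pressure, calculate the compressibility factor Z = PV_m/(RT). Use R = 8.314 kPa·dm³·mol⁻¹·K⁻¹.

Z ≈ 0.8958

P = RT/(V_m − b) − a/V_m² = (8.314)(410)/(0.1684 − 0.03965) − 236.6/(0.1684)²
  = 3408.7/0.12875 − 8343.2 = 26475 − 8343.2 = 18132 kPa
Z = PV_m/(RT) = (18132)(0.1684)/((8.314)(410)) = 3053.4/3408.7 = 0.8958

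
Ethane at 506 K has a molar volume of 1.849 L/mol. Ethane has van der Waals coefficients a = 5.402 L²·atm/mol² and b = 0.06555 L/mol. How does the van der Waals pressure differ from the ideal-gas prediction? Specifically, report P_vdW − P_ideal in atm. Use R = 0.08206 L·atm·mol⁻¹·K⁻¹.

Ideal: P_ideal = RT/V_m = (0.08206)(506)/1.849 = 22.4567 atm
vdW: P = RT/(V_m − b) − a/V_m² = 41.5224/1.78345 − 5.402/3.41880 = 23.2821 − 1.58009 = 21.7020 atm
ΔP = 21.7020 − 22.4567 = -0.755 atm

ΔP ≈ -0.755 atm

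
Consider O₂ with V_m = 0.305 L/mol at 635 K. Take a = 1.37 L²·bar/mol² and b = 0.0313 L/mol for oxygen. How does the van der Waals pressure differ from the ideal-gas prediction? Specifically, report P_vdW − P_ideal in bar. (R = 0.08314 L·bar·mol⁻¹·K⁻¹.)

ΔP ≈ 5.07 bar

Ideal: P_ideal = RT/V_m = (0.08314)(635)/0.305 = 173.095 bar
vdW: P = RT/(V_m − b) − a/V_m² = 52.7939/0.273700 − 1.37/0.0930250 = 192.890 − 14.7272 = 178.163 bar
ΔP = 178.163 − 173.095 = 5.07 bar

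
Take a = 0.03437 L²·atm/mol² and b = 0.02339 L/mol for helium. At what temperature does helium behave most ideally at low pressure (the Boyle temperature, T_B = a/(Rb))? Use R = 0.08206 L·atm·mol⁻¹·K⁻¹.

For a van der Waals gas the second virial coefficient B₂ = b − a/(RT) vanishes at T_B = a/(Rb).
T_B = 0.03437/(0.08206×0.02339) = 0.03437/0.0019194 = 17.91 K

T_B ≈ 17.91 K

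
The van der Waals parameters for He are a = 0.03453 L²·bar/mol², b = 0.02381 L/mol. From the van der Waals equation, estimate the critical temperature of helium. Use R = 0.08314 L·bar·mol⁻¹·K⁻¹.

For a van der Waals gas, T_c = 8a/(27Rb).
T_c = 8×0.03453/(27×0.08314×0.02381) = 0.27624/0.053448 = 5.168 K

T_c ≈ 5.168 K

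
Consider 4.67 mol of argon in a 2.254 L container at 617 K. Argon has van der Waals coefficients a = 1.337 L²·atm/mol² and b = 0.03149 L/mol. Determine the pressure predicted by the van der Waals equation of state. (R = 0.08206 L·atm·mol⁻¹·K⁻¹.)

P = nRT/(V − nb) − a n²/V²
nRT/(V − nb) = (4.67)(0.08206)(617)/(2.254 − 4.67×0.03149) = 236.45/2.1069 = 112.23 atm
a n²/V² = (1.337)(4.67)²/(2.254)² = 5.7393 atm
P = 112.23 − 5.7393 = 106.5 atm

P ≈ 106.5 atm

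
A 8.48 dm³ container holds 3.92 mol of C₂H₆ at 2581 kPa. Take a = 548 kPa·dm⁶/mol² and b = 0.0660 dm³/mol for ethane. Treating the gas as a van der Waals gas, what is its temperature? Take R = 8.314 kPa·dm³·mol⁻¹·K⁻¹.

T = (P + a n²/V²)(V − nb)/(nR)
P + a n²/V² = 2581 + (548)(3.92)²/(8.48)² = 2698.1 kPa
V − nb = 8.48 − (3.92)(0.0660) = 8.2213 dm³
T = (2698.1)(8.2213)/((3.92)(8.314)) = 680.6 K

T ≈ 680.6 K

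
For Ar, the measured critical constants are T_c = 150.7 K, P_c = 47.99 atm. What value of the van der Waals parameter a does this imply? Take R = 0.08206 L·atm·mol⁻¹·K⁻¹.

From T_c = 8a/(27Rb) and P_c = a/(27b²): a = 27 R² T_c²/(64 P_c).
a = 27×(0.08206)²×(150.7)²/(64×47.99) = 4129.1/3071.4 = 1.344 L²·atm/mol²

a ≈ 1.344 L²·atm/mol²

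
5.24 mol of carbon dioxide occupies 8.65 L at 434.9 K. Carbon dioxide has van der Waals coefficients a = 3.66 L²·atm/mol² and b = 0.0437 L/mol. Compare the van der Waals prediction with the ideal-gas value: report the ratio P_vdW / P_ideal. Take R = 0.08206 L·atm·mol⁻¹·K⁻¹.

P_vdW / P_ideal ≈ 0.9651

Ideal: P_ideal = nRT/V = (5.24)(0.08206)(434.9)/8.65 = 21.6190 atm
vdW: P = nRT/(V − nb) − a n²/V² = 187.005/8.42101 − 100.495/74.8225 = 22.2070 − 1.34311 = 20.8639 atm
Ratio = 20.8639/21.6190 = 0.9651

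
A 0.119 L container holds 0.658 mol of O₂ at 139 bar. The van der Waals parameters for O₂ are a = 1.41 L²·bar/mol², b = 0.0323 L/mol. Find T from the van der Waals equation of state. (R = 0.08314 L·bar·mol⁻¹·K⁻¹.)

T = (P + a n²/V²)(V − nb)/(nR)
P + a n²/V² = 139 + (1.41)(0.658)²/(0.119)² = 182.11 bar
V − nb = 0.119 − (0.658)(0.0323) = 0.097747 L
T = (182.11)(0.097747)/((0.658)(0.08314)) = 325.4 K

T ≈ 325.4 K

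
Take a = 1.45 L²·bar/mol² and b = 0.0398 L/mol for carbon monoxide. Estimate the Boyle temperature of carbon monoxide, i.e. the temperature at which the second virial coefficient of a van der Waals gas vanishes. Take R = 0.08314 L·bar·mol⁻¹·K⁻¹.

For a van der Waals gas the second virial coefficient B₂ = b − a/(RT) vanishes at T_B = a/(Rb).
T_B = 1.45/(0.08314×0.0398) = 1.45/0.0033090 = 438.2 K

T_B ≈ 438.2 K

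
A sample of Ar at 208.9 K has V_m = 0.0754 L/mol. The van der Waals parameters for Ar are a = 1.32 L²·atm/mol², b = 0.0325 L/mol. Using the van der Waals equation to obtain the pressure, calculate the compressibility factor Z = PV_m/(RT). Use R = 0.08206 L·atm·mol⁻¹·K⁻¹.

P = RT/(V_m − b) − a/V_m² = (0.08206)(208.9)/(0.0754 − 0.0325) − 1.32/(0.0754)²
  = 17.142/0.042900 − 232.18 = 399.58 − 232.18 = 167.40 atm
Z = PV_m/(RT) = (167.40)(0.0754)/((0.08206)(208.9)) = 12.622/17.142 = 0.7363

Z ≈ 0.7363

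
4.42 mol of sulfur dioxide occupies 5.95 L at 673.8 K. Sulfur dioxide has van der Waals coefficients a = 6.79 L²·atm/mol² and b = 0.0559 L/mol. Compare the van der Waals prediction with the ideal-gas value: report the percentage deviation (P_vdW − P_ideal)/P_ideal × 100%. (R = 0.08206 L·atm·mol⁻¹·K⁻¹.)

Ideal: P_ideal = nRT/V = (4.42)(0.08206)(673.8)/5.95 = 41.0741 atm
vdW: P = nRT/(V − nb) − a n²/V² = 244.391/5.70292 − 132.652/35.4025 = 42.8537 − 3.74697 = 39.1067 atm
% deviation = (39.1067 − 41.0741)/41.0741 × 100% = -4.79%

-4.79 %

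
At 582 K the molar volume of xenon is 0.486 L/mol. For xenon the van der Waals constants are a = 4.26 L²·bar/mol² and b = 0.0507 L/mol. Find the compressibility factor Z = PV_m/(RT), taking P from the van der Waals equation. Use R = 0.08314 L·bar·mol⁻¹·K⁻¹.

Z ≈ 0.9353

P = RT/(V_m − b) − a/V_m² = (0.08314)(582)/(0.486 − 0.0507) − 4.26/(0.486)²
  = 48.387/0.43530 − 18.036 = 111.16 − 18.036 = 93.12 bar
Z = PV_m/(RT) = (93.12)(0.486)/((0.08314)(582)) = 45.256/48.387 = 0.9353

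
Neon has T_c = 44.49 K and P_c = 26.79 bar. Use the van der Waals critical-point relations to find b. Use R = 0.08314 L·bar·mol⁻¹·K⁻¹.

b ≈ 0.01726 L/mol

From T_c = 8a/(27Rb) and P_c = a/(27b²): b = R T_c/(8 P_c).
b = (0.08314)(44.49)/(8×26.79) = 3.6989/214.32 = 0.01726 L/mol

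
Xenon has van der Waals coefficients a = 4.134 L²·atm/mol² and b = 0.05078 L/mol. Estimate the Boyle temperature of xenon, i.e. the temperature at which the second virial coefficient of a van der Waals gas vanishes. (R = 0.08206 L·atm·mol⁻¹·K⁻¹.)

For a van der Waals gas the second virial coefficient B₂ = b − a/(RT) vanishes at T_B = a/(Rb).
T_B = 4.134/(0.08206×0.05078) = 4.134/0.0041670 = 992.1 K

T_B ≈ 992.1 K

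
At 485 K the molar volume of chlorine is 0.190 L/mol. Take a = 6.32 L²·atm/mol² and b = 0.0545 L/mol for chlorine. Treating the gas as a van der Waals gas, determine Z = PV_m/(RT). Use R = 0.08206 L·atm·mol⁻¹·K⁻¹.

Z ≈ 0.5664

P = RT/(V_m − b) − a/V_m² = (0.08206)(485)/(0.190 − 0.0545) − 6.32/(0.190)²
  = 39.799/0.13550 − 175.07 = 293.72 − 175.07 = 118.65 atm
Z = PV_m/(RT) = (118.65)(0.190)/((0.08206)(485)) = 22.544/39.799 = 0.5664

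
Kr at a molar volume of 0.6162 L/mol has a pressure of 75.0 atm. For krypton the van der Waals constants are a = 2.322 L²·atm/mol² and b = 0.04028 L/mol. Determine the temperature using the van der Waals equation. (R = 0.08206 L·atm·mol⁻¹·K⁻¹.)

T = (P + a/V_m²)(V_m − b)/R
P + a/V_m² = 75.0 + 2.322/(0.6162)² = 81.115 atm
V_m − b = 0.6162 − 0.04028 = 0.57592 L/mol
T = (81.115)(0.57592)/0.08206 = 569.3 K

T ≈ 569.3 K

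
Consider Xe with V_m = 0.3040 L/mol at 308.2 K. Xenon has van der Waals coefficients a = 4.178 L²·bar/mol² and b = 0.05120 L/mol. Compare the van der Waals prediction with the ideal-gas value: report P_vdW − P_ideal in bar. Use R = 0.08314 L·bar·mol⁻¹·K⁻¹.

Ideal: P_ideal = RT/V_m = (0.08314)(308.2)/0.3040 = 84.2886 bar
vdW: P = RT/(V_m − b) − a/V_m² = 25.6237/0.252800 − 4.178/0.0924160 = 101.360 − 45.2086 = 56.151 bar
ΔP = 56.151 − 84.2886 = -28.14 bar

ΔP ≈ -28.14 bar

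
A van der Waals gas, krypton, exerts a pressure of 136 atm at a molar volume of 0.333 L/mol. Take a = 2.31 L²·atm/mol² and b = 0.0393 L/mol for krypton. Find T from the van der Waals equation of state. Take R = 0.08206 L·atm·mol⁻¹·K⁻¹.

T = (P + a/V_m²)(V_m − b)/R
P + a/V_m² = 136 + 2.31/(0.333)² = 156.83 atm
V_m − b = 0.333 − 0.0393 = 0.29370 L/mol
T = (156.83)(0.29370)/0.08206 = 561.3 K

T ≈ 561.3 K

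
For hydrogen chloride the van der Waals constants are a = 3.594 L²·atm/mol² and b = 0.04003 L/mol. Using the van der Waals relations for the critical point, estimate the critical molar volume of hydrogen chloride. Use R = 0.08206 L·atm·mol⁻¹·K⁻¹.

For a van der Waals gas, V_m,c = 3b.
V_m,c = 3×0.04003 = 0.1201 L/mol

V_m,c ≈ 0.1201 L/mol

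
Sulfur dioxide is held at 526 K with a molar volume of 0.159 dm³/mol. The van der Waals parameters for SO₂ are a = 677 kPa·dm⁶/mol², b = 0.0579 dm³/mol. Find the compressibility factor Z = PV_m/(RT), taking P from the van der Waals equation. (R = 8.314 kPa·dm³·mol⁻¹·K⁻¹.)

P = RT/(V_m − b) − a/V_m² = (8.314)(526)/(0.159 − 0.0579) − 677/(0.159)²
  = 4373.2/0.10110 − 26779 = 43256 − 26779 = 16477 kPa
Z = PV_m/(RT) = (16477)(0.159)/((8.314)(526)) = 2619.8/4373.2 = 0.5991

Z ≈ 0.5991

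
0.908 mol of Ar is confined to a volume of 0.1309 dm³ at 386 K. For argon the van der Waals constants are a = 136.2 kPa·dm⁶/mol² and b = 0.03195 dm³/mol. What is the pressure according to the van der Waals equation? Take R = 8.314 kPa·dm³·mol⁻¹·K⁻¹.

P ≈ 22046 kPa

P = nRT/(V − nb) − a n²/V²
nRT/(V − nb) = (0.908)(8.314)(386)/(0.1309 − 0.908×0.03195) = 2914.0/0.10189 = 28599 kPa
a n²/V² = (136.2)(0.908)²/(0.1309)² = 6553.4 kPa
P = 28599 − 6553.4 = 22046 kPa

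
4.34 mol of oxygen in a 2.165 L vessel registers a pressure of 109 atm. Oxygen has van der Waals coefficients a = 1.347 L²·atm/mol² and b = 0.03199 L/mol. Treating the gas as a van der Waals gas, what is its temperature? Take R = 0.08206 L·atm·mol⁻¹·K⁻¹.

T ≈ 650.9 K

T = (P + a n²/V²)(V − nb)/(nR)
P + a n²/V² = 109 + (1.347)(4.34)²/(2.165)² = 114.41 atm
V − nb = 2.165 − (4.34)(0.03199) = 2.0262 L
T = (114.41)(2.0262)/((4.34)(0.08206)) = 650.9 K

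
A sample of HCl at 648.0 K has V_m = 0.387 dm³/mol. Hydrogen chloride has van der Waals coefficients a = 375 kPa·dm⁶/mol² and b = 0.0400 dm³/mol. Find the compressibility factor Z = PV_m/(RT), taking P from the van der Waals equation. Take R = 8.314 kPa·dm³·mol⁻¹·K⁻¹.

P = RT/(V_m − b) − a/V_m² = (8.314)(648.0)/(0.387 − 0.0400) − 375/(0.387)²
  = 5387.5/0.34700 − 2503.9 = 15526 − 2503.9 = 13022 kPa
Z = PV_m/(RT) = (13022)(0.387)/((8.314)(648.0)) = 5039.5/5387.5 = 0.9354

Z ≈ 0.9354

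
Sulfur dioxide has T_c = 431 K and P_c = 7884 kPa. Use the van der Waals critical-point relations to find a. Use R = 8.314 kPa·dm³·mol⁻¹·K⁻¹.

a ≈ 687.1 kPa·dm⁶/mol²

From T_c = 8a/(27Rb) and P_c = a/(27b²): a = 27 R² T_c²/(64 P_c).
a = 27×(8.314)²×(431)²/(64×7884) = 346687629/504576 = 687.1 kPa·dm⁶/mol²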